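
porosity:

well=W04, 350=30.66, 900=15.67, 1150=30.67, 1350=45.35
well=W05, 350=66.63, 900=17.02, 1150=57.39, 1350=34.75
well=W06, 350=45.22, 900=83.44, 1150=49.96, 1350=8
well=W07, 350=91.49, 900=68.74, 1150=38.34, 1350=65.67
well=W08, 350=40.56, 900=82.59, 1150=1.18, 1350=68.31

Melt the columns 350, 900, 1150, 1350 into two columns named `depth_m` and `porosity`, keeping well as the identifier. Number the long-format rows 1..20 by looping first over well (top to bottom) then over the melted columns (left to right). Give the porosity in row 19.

20 rows total (5 × 4). Row 19: index ⌊(19-1)/4⌋ = 4 into well → W08; (19-1) mod 4 = 2 into the melted columns → 1150.
So row 19 is (W08, 1150, 1.18); porosity = 1.18.

1.18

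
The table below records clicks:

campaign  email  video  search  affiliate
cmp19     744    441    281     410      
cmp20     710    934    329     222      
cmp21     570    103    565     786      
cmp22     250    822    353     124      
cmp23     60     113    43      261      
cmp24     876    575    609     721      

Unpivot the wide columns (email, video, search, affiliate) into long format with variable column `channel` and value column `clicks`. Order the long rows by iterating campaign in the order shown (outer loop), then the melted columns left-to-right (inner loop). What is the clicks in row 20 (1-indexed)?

261

24 rows total (6 × 4). Row 20: index ⌊(20-1)/4⌋ = 4 into campaign → cmp23; (20-1) mod 4 = 3 into the melted columns → affiliate.
So row 20 is (cmp23, affiliate, 261); clicks = 261.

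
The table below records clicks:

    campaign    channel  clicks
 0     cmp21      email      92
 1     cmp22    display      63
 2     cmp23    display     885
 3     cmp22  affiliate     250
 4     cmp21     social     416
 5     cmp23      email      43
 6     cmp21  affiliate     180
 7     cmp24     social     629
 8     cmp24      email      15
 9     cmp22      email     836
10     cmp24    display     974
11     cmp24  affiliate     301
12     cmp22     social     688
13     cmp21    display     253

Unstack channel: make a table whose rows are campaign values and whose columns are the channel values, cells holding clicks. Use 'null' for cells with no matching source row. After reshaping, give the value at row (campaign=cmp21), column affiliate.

The long row with campaign=cmp21, channel=affiliate has clicks=180.

180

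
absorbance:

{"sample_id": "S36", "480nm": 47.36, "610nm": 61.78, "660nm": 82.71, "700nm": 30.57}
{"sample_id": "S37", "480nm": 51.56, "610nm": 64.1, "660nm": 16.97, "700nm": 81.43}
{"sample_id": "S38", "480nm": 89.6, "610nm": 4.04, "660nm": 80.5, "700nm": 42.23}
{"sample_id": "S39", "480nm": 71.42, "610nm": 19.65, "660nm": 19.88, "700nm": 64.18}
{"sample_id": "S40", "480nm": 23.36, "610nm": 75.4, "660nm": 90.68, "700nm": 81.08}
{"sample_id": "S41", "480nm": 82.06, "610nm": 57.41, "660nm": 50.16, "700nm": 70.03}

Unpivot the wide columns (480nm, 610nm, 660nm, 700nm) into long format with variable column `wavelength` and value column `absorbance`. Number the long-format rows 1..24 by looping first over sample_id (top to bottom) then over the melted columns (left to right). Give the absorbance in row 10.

4.04

24 rows total (6 × 4). Row 10: index ⌊(10-1)/4⌋ = 2 into sample_id → S38; (10-1) mod 4 = 1 into the melted columns → 610nm.
So row 10 is (S38, 610nm, 4.04); absorbance = 4.04.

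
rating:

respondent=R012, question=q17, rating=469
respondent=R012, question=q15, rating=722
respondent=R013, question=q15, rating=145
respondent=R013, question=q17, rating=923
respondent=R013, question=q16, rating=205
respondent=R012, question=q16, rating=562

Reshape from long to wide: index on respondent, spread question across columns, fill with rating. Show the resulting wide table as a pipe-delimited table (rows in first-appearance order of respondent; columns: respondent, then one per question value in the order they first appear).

| respondent | q17 | q15 | q16 |
| R012 | 469 | 722 | 562 |
| R013 | 923 | 145 | 205 |

Columns: respondent plus the 3 distinct question values (q17, q15, q16).
For example, row R012 column q17 takes rating=469 from the long row (R012, q17).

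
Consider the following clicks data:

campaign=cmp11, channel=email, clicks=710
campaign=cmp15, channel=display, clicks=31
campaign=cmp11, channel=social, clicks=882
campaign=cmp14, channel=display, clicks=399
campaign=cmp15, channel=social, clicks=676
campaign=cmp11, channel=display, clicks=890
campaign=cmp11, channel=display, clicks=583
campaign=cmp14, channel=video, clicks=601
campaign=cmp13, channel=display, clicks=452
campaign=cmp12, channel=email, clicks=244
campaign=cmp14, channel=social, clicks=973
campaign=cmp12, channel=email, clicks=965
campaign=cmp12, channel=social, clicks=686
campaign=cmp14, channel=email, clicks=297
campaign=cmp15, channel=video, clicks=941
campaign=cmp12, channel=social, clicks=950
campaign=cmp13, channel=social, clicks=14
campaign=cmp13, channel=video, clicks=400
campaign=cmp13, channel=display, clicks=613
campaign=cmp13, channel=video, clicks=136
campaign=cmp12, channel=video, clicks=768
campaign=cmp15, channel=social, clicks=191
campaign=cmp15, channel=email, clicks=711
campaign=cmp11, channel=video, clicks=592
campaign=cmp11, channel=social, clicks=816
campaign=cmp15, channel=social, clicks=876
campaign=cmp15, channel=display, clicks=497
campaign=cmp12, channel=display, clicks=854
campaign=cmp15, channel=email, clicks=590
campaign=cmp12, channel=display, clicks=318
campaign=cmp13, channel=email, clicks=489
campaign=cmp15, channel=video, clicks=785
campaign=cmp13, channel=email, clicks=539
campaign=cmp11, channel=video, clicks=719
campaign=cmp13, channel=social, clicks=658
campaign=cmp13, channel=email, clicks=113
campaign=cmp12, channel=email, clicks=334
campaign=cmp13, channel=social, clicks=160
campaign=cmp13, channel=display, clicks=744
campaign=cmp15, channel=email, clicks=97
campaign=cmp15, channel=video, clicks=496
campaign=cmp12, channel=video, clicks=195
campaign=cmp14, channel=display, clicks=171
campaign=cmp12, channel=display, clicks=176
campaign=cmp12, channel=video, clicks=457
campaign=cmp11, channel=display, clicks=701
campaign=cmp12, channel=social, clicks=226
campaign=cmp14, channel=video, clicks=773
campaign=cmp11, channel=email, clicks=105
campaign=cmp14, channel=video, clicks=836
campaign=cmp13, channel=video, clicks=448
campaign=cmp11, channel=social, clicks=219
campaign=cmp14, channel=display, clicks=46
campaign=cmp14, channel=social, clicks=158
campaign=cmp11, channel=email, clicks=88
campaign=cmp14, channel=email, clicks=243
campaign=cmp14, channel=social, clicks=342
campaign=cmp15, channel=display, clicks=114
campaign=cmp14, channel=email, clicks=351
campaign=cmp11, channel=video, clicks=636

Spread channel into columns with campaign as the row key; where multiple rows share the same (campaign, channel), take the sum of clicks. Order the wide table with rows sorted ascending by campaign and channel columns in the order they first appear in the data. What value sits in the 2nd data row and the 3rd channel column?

1862

With rows sorted ascending by campaign, row 2 is campaign=cmp12. channel columns in first-appearance order: email, display, social, video; column 3 is social.
Long rows with campaign=cmp12, channel=social: 686 + 950 + 226 = 1862.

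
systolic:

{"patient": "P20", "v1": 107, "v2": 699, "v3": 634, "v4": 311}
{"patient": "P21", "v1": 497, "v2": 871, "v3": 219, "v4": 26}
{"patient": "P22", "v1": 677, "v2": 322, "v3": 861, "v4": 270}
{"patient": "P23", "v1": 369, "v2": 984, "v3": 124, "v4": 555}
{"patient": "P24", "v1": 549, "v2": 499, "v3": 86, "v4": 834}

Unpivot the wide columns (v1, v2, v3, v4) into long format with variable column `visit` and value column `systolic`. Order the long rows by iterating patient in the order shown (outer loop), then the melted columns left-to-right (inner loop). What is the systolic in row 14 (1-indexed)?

984

20 rows total (5 × 4). Row 14: index ⌊(14-1)/4⌋ = 3 into patient → P23; (14-1) mod 4 = 1 into the melted columns → v2.
So row 14 is (P23, v2, 984); systolic = 984.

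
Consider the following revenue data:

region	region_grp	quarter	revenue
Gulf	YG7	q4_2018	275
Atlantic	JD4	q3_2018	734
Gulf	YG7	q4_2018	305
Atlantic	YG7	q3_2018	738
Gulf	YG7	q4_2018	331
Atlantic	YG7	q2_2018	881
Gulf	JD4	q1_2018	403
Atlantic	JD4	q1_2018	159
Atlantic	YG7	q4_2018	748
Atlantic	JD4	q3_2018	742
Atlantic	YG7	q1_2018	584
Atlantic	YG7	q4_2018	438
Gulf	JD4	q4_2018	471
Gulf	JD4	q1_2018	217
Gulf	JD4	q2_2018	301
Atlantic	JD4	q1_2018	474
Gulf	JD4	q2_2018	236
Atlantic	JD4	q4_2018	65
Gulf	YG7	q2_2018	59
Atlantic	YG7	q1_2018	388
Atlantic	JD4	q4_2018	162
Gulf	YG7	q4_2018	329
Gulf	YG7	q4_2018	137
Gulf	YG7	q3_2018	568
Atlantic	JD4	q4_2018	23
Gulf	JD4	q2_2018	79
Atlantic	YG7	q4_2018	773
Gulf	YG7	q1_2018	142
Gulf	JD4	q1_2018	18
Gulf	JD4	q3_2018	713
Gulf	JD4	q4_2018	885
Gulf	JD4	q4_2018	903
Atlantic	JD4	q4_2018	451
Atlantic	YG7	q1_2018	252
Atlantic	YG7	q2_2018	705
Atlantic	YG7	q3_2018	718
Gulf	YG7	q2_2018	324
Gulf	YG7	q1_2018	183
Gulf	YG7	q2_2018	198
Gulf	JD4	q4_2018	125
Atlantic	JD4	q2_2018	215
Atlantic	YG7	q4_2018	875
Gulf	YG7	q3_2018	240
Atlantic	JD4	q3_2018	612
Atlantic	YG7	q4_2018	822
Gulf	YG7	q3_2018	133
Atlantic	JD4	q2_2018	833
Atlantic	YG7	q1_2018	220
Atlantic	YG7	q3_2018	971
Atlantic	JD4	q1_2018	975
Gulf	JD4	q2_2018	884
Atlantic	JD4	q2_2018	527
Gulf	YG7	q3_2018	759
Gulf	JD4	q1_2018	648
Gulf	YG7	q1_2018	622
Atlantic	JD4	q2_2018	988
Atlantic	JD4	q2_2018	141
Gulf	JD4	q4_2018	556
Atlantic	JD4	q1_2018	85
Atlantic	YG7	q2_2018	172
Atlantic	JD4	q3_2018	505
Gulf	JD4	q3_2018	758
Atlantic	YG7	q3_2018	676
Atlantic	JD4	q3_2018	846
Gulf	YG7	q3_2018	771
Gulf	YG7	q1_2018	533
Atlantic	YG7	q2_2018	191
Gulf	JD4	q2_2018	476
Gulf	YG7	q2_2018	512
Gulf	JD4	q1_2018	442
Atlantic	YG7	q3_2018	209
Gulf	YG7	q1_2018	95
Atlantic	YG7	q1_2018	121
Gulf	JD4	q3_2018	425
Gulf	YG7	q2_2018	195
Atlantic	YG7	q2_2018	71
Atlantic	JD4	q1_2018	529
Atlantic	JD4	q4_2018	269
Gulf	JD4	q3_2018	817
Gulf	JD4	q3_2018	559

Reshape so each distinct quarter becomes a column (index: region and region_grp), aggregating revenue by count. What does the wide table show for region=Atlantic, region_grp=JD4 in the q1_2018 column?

Rows with region=Atlantic, region_grp=JD4 and quarter=q1_2018: revenue values are 159, 474, 975, 85, 529.
5 rows match — count = 5.

5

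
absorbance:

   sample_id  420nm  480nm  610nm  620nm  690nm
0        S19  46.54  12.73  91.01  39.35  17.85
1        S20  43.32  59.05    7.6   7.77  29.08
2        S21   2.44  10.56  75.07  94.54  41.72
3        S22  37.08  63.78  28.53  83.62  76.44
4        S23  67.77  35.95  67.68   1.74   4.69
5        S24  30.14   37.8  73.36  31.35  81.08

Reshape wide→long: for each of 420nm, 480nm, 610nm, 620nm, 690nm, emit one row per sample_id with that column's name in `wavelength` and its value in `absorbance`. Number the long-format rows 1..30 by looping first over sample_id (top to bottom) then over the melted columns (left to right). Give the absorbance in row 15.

30 rows total (6 × 5). Row 15: index ⌊(15-1)/5⌋ = 2 into sample_id → S21; (15-1) mod 5 = 4 into the melted columns → 690nm.
So row 15 is (S21, 690nm, 41.72); absorbance = 41.72.

41.72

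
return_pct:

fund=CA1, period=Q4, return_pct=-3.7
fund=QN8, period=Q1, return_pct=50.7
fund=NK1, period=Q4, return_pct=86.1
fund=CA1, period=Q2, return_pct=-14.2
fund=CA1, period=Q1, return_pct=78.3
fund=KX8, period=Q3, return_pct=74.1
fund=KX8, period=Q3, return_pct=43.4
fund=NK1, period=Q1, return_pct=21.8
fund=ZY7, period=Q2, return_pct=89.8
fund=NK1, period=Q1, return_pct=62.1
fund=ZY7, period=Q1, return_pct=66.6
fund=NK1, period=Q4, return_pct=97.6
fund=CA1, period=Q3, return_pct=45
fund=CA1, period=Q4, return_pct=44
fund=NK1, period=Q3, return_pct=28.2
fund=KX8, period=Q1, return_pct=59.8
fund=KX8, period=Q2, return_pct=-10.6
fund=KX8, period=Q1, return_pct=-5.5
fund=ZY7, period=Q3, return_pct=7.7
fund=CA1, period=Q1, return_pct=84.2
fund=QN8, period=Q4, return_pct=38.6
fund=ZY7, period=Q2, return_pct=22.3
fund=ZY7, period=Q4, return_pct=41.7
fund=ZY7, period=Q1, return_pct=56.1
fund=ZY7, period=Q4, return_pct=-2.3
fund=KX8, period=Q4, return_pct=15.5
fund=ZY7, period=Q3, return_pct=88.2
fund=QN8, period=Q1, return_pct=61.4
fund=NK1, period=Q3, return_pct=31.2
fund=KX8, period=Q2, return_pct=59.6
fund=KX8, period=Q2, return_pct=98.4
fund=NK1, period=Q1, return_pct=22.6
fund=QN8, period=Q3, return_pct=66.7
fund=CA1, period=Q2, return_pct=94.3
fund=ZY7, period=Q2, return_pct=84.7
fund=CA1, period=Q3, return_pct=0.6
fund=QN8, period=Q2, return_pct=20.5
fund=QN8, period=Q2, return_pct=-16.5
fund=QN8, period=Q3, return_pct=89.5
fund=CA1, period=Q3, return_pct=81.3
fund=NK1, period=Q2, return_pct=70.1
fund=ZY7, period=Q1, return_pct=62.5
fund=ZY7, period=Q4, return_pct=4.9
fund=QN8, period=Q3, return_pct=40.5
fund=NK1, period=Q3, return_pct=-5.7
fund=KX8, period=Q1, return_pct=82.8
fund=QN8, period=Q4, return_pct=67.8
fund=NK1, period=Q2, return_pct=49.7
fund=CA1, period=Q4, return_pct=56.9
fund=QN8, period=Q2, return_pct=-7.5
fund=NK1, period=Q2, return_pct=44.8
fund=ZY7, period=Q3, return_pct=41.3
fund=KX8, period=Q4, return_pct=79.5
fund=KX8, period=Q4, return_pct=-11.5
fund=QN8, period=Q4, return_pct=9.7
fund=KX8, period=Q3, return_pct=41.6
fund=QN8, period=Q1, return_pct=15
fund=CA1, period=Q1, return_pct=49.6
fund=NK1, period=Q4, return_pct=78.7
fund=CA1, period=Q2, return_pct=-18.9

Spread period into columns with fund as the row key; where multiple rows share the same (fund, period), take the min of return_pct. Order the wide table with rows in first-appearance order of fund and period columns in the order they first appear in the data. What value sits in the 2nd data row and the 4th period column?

With rows in first-appearance order of fund, row 2 is fund=QN8. period columns in first-appearance order: Q4, Q1, Q2, Q3; column 4 is Q3.
Long rows with fund=QN8, period=Q3: min(66.7, 89.5, 40.5) = 40.5.

40.5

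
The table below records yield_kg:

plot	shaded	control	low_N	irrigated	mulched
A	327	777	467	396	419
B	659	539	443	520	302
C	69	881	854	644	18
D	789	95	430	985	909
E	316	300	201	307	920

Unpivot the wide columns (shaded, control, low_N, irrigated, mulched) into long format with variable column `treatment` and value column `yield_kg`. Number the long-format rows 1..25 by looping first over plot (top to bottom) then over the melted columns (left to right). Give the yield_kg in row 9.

520

25 rows total (5 × 5). Row 9: index ⌊(9-1)/5⌋ = 1 into plot → B; (9-1) mod 5 = 3 into the melted columns → irrigated.
So row 9 is (B, irrigated, 520); yield_kg = 520.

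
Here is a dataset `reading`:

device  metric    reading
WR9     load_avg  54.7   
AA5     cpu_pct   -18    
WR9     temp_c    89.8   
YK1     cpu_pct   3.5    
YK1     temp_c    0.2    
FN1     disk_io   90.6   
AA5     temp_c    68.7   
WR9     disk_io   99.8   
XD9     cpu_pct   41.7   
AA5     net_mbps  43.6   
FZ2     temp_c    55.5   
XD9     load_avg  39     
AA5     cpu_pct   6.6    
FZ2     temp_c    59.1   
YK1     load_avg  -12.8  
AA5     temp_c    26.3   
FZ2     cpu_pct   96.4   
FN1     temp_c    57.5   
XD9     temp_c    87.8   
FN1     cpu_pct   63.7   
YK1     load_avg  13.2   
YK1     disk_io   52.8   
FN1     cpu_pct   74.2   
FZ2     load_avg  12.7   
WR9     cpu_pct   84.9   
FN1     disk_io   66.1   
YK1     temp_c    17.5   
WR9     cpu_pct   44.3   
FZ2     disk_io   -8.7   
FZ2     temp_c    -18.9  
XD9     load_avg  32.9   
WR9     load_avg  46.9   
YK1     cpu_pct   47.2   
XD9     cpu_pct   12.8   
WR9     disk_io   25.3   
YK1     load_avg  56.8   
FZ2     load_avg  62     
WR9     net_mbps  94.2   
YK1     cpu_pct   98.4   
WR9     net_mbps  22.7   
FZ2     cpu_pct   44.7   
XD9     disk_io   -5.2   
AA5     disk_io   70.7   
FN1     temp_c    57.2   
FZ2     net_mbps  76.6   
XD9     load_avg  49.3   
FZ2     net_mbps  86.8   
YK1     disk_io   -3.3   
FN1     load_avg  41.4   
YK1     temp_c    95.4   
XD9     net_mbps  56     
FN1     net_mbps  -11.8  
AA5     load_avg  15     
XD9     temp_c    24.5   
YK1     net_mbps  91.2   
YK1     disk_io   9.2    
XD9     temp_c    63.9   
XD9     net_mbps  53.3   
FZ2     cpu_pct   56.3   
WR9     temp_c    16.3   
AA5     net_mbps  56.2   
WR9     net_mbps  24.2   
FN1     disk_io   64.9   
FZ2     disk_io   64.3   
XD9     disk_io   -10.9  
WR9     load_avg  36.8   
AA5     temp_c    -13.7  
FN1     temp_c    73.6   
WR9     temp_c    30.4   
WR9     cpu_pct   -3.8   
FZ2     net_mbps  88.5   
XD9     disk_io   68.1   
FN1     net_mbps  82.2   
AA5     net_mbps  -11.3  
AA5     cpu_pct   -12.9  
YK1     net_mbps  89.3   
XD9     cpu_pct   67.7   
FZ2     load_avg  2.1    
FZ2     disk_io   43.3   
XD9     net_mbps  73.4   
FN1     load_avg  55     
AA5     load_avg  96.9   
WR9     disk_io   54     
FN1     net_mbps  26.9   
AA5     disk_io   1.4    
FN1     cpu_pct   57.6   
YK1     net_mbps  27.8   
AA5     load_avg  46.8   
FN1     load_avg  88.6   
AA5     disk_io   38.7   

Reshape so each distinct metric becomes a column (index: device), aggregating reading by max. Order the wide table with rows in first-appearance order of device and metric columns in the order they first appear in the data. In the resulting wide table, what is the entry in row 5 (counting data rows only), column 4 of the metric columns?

With rows in first-appearance order of device, row 5 is device=XD9. metric columns in first-appearance order: load_avg, cpu_pct, temp_c, disk_io, net_mbps; column 4 is disk_io.
Long rows with device=XD9, metric=disk_io: max(-5.2, -10.9, 68.1) = 68.1.

68.1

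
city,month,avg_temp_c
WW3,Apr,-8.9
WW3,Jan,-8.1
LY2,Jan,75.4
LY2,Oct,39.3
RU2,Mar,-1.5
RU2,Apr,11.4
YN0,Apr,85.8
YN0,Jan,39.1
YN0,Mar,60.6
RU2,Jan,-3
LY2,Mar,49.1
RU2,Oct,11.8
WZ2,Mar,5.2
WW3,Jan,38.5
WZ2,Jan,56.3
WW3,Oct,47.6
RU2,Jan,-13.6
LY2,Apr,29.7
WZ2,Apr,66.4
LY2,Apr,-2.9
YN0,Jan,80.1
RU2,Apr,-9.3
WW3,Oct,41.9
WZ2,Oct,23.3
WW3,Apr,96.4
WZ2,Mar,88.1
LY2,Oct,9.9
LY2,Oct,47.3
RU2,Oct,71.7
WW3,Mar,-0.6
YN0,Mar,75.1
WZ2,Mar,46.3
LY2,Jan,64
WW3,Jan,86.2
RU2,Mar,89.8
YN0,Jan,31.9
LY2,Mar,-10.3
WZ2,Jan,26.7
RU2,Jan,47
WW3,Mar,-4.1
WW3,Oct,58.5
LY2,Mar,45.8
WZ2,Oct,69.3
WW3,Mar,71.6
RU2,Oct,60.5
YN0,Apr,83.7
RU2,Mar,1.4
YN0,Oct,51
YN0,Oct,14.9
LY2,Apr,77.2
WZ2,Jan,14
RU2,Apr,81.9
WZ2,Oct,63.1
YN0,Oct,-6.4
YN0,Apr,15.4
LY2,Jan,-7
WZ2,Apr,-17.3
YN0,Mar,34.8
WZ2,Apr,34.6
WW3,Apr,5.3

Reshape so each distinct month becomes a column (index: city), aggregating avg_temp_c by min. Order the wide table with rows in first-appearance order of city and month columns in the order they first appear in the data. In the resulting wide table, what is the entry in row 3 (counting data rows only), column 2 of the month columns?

-13.6

With rows in first-appearance order of city, row 3 is city=RU2. month columns in first-appearance order: Apr, Jan, Oct, Mar; column 2 is Jan.
Long rows with city=RU2, month=Jan: min(-3, -13.6, 47) = -13.6.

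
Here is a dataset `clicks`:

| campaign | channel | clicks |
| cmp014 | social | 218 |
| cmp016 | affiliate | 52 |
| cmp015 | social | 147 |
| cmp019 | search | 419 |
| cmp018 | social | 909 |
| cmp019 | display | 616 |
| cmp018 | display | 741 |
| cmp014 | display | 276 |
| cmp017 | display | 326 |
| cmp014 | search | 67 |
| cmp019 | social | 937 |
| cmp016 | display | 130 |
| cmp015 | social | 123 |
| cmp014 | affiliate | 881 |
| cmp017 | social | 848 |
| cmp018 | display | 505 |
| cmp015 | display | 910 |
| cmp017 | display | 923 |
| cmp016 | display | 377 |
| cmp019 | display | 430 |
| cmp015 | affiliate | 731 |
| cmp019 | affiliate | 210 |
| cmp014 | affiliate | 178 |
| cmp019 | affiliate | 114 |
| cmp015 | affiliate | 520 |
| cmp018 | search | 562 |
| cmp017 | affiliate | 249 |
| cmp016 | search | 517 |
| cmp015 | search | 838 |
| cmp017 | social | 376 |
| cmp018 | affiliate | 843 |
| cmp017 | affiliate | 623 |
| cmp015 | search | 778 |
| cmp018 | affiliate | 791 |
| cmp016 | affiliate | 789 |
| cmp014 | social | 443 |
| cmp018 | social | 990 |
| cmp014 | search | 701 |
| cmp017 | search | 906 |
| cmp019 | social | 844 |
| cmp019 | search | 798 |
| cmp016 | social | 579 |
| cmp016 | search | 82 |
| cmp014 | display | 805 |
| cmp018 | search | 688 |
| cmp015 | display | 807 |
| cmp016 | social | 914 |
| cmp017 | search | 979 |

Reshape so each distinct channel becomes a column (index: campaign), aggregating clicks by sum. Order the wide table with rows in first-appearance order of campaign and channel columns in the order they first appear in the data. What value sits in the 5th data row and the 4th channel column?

With rows in first-appearance order of campaign, row 5 is campaign=cmp018. channel columns in first-appearance order: social, affiliate, search, display; column 4 is display.
Long rows with campaign=cmp018, channel=display: 741 + 505 = 1246.

1246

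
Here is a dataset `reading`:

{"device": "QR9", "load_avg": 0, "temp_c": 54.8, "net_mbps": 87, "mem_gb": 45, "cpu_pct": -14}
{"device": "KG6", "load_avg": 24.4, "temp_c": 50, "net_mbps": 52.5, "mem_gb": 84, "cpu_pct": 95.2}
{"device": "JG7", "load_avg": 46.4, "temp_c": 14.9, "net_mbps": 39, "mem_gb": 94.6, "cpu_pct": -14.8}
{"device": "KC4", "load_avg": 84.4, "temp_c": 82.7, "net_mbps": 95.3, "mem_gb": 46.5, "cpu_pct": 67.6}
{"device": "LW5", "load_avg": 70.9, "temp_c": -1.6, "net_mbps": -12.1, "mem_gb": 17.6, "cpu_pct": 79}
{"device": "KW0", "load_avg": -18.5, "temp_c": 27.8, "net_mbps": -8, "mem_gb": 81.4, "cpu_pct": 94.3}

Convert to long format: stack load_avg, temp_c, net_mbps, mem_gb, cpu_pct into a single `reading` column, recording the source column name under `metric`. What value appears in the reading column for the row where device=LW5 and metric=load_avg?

70.9

Unpivoting turns each (device, wide-column) pair into one long row.
The wide cell at row LW5, column load_avg holds 70.9, so the long row (LW5, load_avg) has reading=70.9.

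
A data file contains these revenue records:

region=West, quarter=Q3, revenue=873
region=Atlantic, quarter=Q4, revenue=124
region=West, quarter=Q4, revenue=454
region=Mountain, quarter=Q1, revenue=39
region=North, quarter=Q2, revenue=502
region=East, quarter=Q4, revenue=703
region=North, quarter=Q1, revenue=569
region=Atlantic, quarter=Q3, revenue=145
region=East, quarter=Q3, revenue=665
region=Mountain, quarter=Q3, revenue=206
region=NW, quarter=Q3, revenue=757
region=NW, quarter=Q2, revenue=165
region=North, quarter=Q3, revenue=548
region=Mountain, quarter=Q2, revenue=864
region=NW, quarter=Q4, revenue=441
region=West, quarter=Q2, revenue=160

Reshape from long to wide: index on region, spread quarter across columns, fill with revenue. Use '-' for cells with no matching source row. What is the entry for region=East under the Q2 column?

-

No long-format row has region=East and quarter=Q2, so the cell is -.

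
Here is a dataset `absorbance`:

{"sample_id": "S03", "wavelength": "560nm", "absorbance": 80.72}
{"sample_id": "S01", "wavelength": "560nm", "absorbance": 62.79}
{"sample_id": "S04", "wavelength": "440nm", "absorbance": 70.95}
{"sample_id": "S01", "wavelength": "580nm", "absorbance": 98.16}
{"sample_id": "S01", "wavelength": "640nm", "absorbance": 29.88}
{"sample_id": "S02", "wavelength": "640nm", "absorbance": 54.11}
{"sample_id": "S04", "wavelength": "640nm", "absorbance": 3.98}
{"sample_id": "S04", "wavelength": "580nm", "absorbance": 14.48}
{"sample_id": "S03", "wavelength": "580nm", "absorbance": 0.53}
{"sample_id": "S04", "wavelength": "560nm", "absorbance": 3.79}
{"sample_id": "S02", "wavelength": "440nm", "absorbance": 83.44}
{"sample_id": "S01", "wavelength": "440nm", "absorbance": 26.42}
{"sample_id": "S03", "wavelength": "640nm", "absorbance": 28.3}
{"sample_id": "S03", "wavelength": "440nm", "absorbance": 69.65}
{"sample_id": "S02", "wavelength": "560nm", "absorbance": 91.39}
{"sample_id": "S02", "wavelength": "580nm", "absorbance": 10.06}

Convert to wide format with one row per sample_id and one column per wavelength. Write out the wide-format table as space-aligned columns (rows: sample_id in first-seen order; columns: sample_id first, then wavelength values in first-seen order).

sample_id  560nm  440nm  580nm  640nm
S03        80.72  69.65  0.53   28.3 
S01        62.79  26.42  98.16  29.88
S04        3.79   70.95  14.48  3.98 
S02        91.39  83.44  10.06  54.11

Columns: sample_id plus the 4 distinct wavelength values (560nm, 440nm, 580nm, 640nm).
For example, row S03 column 560nm takes absorbance=80.72 from the long row (S03, 560nm).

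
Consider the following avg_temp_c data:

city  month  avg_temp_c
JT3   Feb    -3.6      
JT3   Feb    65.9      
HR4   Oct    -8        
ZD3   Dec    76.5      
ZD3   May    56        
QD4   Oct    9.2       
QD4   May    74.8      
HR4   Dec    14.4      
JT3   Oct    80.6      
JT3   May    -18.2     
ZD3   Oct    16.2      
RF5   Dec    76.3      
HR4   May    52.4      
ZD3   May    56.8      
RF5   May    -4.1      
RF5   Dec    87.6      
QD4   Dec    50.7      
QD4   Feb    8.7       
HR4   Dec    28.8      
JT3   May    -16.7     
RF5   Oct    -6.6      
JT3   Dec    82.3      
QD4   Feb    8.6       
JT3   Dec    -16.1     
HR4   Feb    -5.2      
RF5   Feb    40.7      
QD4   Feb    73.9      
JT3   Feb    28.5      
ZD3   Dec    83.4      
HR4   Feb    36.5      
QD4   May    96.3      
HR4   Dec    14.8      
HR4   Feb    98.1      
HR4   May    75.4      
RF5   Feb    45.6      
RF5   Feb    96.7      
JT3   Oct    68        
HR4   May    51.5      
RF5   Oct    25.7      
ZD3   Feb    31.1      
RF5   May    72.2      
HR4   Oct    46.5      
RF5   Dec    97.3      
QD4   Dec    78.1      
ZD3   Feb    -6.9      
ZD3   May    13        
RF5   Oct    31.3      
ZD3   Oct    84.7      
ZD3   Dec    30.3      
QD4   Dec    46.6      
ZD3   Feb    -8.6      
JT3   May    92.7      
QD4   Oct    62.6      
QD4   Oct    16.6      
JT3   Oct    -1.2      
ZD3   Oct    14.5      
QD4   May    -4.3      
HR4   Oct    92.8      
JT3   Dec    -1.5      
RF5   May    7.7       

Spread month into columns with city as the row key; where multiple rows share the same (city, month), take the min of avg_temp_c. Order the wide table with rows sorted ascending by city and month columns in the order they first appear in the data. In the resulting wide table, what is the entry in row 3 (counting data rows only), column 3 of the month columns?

46.6

With rows sorted ascending by city, row 3 is city=QD4. month columns in first-appearance order: Feb, Oct, Dec, May; column 3 is Dec.
Long rows with city=QD4, month=Dec: min(50.7, 78.1, 46.6) = 46.6.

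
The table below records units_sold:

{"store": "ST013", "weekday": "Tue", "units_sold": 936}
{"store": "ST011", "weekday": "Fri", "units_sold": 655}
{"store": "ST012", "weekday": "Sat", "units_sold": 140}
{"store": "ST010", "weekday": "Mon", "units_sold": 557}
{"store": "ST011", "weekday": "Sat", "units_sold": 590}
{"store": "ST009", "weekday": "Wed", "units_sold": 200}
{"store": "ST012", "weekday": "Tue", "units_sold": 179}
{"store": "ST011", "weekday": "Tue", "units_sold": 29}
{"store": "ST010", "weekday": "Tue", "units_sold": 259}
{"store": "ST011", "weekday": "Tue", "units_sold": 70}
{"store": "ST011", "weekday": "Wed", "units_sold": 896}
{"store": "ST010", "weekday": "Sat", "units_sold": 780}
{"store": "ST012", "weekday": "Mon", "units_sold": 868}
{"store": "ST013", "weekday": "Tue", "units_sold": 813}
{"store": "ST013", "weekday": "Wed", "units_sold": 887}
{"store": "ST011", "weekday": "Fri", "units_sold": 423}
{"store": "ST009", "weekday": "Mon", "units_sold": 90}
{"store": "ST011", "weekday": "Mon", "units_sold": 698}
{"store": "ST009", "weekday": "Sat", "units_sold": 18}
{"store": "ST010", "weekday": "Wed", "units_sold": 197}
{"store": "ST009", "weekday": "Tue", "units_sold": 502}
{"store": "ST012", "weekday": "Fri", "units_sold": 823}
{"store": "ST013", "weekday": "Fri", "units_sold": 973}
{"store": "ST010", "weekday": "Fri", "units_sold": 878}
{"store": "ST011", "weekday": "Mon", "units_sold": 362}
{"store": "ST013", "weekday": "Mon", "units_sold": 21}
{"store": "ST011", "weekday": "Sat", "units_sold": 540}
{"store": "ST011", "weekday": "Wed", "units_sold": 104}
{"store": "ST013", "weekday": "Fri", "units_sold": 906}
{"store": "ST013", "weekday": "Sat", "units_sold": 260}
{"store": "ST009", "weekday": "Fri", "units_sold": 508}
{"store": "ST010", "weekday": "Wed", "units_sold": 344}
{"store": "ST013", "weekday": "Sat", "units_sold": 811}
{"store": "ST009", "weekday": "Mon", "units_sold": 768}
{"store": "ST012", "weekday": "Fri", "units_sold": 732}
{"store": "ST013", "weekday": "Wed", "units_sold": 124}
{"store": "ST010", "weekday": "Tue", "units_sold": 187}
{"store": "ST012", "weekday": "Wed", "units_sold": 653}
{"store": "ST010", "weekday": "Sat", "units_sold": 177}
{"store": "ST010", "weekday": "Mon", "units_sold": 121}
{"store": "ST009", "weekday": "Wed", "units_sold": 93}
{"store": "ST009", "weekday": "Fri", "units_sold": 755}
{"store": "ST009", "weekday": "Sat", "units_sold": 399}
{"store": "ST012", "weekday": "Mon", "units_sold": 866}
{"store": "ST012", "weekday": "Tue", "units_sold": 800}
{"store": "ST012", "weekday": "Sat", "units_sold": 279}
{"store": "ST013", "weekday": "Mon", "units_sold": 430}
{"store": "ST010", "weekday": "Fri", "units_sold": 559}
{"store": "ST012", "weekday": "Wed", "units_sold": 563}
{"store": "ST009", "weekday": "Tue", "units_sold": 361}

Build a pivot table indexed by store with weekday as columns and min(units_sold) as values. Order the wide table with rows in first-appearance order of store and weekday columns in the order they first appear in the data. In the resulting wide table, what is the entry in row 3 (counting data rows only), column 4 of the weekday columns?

866

With rows in first-appearance order of store, row 3 is store=ST012. weekday columns in first-appearance order: Tue, Fri, Sat, Mon, Wed; column 4 is Mon.
Long rows with store=ST012, weekday=Mon: min(868, 866) = 866.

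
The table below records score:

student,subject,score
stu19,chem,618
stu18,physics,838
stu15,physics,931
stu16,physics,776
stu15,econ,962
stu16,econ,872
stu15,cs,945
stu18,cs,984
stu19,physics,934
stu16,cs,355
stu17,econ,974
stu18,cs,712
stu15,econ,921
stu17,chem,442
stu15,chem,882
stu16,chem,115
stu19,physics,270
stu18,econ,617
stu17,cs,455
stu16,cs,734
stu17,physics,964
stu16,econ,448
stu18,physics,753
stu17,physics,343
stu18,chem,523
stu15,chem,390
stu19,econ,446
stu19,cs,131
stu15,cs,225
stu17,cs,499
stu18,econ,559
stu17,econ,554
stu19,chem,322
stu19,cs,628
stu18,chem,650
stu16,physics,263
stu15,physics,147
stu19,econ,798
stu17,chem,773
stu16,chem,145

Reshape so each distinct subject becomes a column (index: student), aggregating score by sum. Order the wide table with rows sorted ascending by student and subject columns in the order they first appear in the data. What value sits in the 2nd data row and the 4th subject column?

With rows sorted ascending by student, row 2 is student=stu16. subject columns in first-appearance order: chem, physics, econ, cs; column 4 is cs.
Long rows with student=stu16, subject=cs: 355 + 734 = 1089.

1089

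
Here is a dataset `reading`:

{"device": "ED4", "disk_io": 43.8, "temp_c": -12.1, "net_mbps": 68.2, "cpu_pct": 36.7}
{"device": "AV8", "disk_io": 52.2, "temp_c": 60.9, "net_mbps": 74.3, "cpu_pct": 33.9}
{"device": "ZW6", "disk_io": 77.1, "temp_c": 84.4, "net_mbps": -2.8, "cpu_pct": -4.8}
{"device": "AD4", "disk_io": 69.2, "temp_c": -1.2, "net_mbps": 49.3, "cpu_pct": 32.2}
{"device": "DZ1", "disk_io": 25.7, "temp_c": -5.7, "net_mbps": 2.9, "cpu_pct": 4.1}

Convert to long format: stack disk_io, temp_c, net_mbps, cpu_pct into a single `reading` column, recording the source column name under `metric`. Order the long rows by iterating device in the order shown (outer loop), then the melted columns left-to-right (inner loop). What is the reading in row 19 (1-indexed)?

20 rows total (5 × 4). Row 19: index ⌊(19-1)/4⌋ = 4 into device → DZ1; (19-1) mod 4 = 2 into the melted columns → net_mbps.
So row 19 is (DZ1, net_mbps, 2.9); reading = 2.9.

2.9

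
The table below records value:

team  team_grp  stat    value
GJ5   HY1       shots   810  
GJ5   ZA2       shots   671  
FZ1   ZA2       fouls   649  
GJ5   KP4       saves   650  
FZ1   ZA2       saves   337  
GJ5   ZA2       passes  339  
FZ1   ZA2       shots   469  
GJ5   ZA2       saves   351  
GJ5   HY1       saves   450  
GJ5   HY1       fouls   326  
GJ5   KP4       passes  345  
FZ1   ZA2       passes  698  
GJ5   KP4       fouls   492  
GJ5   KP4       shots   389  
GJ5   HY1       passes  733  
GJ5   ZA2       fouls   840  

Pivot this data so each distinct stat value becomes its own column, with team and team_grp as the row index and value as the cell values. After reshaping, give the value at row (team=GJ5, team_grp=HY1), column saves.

Wide layout: rows indexed by team and team_grp, columns are the 4 distinct stat values (shots, fouls, saves, passes).
Cell (team=GJ5, team_grp=HY1, stat=saves) draws from the long row where team=GJ5, team_grp=HY1 and stat=saves, which has value=450.

450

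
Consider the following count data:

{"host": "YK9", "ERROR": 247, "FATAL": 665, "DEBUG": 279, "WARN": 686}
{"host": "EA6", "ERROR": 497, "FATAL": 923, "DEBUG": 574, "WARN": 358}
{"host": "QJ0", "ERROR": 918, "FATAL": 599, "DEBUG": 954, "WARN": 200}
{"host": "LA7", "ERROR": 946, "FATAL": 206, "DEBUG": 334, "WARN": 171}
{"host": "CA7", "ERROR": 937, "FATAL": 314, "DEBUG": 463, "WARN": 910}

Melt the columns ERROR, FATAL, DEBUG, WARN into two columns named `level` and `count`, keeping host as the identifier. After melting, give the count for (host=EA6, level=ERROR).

Unpivoting turns each (host, wide-column) pair into one long row.
The wide cell at row EA6, column ERROR holds 497, so the long row (EA6, ERROR) has count=497.

497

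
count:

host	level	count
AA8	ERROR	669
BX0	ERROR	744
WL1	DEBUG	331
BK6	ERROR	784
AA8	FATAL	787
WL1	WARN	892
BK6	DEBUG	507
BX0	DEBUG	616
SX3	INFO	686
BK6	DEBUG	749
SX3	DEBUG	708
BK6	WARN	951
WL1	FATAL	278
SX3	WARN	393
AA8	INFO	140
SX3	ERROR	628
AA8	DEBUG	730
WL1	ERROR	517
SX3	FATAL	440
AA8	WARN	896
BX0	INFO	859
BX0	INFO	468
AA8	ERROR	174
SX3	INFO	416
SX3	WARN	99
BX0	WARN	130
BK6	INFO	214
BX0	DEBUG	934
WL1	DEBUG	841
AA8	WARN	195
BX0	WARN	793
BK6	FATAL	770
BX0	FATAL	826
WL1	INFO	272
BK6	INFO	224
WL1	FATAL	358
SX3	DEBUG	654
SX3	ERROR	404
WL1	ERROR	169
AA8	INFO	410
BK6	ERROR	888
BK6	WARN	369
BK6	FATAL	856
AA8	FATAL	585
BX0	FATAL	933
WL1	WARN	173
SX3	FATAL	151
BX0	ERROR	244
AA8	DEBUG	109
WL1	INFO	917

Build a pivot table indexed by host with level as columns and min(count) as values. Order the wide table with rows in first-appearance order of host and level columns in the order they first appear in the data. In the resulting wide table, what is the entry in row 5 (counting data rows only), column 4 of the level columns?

99

With rows in first-appearance order of host, row 5 is host=SX3. level columns in first-appearance order: ERROR, DEBUG, FATAL, WARN, INFO; column 4 is WARN.
Long rows with host=SX3, level=WARN: min(393, 99) = 99.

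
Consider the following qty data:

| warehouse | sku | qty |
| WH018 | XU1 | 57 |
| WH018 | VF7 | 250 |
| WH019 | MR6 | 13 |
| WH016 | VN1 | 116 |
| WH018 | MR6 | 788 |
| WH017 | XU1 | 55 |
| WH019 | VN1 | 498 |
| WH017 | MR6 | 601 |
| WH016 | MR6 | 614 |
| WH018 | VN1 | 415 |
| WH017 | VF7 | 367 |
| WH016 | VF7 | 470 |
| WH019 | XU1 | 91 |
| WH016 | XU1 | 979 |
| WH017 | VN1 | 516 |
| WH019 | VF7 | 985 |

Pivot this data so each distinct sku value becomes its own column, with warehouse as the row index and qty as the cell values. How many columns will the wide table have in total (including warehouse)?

1 column for warehouse plus 4 distinct sku values → 5 columns.

5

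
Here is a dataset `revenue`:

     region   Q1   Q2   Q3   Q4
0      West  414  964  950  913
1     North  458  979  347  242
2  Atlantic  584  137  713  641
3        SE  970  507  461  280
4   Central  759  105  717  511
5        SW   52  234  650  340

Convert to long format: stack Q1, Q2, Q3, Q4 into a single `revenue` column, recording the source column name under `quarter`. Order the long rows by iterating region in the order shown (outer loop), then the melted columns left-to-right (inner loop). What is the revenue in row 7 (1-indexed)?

347

24 rows total (6 × 4). Row 7: index ⌊(7-1)/4⌋ = 1 into region → North; (7-1) mod 4 = 2 into the melted columns → Q3.
So row 7 is (North, Q3, 347); revenue = 347.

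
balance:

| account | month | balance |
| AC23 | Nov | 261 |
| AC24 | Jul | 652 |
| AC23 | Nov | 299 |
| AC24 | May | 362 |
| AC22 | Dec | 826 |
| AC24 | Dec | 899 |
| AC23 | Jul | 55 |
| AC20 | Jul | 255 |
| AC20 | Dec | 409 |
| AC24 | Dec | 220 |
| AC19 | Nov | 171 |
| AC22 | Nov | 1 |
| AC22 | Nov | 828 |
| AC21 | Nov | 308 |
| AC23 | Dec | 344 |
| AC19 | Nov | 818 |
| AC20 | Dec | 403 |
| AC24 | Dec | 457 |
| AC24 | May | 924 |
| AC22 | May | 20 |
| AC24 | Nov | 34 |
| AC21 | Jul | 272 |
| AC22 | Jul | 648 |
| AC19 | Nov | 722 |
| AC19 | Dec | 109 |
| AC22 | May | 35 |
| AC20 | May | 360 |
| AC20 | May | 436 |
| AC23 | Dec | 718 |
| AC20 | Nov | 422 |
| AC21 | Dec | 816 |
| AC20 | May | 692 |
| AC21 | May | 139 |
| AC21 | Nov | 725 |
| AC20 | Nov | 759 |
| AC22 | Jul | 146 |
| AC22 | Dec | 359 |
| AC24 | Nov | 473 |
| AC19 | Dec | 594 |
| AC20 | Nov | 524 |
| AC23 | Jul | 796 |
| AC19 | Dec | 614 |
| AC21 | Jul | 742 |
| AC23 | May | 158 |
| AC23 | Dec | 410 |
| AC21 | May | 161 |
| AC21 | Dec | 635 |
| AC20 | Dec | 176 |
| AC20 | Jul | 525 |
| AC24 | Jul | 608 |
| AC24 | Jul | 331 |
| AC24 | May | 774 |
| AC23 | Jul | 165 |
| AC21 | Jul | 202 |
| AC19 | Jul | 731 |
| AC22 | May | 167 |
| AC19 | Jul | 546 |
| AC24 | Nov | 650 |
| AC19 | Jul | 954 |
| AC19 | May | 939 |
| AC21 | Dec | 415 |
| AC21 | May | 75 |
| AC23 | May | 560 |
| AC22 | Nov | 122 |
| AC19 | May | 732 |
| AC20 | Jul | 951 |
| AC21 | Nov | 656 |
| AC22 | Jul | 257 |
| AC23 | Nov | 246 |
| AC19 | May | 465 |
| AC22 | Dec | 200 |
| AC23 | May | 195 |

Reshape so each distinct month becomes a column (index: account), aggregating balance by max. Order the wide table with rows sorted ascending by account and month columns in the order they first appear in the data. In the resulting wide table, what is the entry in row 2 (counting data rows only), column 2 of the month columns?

With rows sorted ascending by account, row 2 is account=AC20. month columns in first-appearance order: Nov, Jul, May, Dec; column 2 is Jul.
Long rows with account=AC20, month=Jul: max(255, 525, 951) = 951.

951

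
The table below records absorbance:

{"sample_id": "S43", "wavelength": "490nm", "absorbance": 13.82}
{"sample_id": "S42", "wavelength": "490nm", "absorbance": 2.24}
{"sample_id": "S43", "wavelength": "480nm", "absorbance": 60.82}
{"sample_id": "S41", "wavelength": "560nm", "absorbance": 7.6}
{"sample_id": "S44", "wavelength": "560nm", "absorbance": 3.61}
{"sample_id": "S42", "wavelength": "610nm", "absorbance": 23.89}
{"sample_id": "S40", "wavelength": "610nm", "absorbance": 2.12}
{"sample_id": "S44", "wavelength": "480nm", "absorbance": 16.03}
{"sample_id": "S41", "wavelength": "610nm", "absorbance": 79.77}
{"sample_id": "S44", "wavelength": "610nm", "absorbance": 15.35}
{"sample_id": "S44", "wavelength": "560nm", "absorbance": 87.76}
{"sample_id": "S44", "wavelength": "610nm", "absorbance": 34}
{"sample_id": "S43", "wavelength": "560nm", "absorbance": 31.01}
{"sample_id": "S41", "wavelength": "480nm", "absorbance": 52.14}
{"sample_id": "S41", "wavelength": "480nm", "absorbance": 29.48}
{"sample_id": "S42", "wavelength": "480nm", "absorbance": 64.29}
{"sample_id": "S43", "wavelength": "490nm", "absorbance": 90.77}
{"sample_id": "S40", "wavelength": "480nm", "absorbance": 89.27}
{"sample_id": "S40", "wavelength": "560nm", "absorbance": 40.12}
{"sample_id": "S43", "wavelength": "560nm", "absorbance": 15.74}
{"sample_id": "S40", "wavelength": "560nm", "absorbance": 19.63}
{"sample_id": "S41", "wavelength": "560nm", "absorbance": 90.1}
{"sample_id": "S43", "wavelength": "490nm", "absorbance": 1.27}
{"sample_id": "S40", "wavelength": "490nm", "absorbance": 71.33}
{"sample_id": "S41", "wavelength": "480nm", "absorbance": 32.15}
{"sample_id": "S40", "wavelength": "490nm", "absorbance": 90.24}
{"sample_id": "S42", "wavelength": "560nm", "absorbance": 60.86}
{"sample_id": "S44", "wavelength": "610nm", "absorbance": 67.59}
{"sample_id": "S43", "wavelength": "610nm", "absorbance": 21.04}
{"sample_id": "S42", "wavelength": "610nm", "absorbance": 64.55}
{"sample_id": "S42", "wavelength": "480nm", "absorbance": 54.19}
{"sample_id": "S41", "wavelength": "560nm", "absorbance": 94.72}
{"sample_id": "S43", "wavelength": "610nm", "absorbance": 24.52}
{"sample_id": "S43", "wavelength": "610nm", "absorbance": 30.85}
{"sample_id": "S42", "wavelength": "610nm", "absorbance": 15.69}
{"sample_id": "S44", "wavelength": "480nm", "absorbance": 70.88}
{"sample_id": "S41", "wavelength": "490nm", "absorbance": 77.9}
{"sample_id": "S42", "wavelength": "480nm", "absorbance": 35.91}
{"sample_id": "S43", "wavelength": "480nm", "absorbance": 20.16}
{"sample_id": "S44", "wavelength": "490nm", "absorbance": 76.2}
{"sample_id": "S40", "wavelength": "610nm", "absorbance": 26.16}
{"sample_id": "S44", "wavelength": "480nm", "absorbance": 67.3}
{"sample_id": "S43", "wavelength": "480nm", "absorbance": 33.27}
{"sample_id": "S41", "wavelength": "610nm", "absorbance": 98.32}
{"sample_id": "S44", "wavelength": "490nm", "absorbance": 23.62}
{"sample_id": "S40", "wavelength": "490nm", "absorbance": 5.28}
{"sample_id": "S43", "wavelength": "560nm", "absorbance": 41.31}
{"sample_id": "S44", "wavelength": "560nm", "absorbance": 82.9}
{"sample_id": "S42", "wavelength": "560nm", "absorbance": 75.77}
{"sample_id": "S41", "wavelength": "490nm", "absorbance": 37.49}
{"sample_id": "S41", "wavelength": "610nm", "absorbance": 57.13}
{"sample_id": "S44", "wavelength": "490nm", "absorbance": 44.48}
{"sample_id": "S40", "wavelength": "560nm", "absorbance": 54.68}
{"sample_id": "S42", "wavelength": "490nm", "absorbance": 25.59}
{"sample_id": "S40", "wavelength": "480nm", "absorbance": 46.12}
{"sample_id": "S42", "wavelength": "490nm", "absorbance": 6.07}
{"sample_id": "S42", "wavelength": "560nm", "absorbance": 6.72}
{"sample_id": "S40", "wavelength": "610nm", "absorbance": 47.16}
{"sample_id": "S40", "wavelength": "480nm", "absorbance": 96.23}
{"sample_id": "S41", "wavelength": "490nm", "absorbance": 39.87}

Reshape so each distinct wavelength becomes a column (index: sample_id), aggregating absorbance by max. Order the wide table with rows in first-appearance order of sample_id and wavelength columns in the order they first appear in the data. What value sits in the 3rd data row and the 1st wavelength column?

77.9

With rows in first-appearance order of sample_id, row 3 is sample_id=S41. wavelength columns in first-appearance order: 490nm, 480nm, 560nm, 610nm; column 1 is 490nm.
Long rows with sample_id=S41, wavelength=490nm: max(77.9, 37.49, 39.87) = 77.9.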